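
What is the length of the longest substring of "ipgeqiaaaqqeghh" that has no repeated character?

[i] len 1
[i, p] len 2
[i, p, g] len 3
[i, p, g, e] len 4
[i, p, g, e, q] len 5
[p, g, e, q, i] len 5
[p, g, e, q, i, a] len 6
[a] len 1
[a] len 1
[a, q] len 2
[q] len 1
[q, e] len 2
[q, e, g] len 3
[q, e, g, h] len 4
[h] len 1
Longest all-distinct length: 6.

6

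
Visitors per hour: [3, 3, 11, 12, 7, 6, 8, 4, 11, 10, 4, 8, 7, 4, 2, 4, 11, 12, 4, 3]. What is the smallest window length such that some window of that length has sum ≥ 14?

add 3: running sum 3 < 14
add 3: running sum 6 < 14
add 11: shortest ending here [3, 11] sum 14, len 2
add 12: shortest ending here [11, 12] sum 23, len 2
add 7: shortest ending here [12, 7] sum 19, len 2
add 6: shortest ending here [12, 7, 6] sum 25, len 3
add 8: shortest ending here [6, 8] sum 14, len 2
add 4: shortest ending here [6, 8, 4] sum 18, len 3
add 11: shortest ending here [4, 11] sum 15, len 2
add 10: shortest ending here [11, 10] sum 21, len 2
add 4: shortest ending here [10, 4] sum 14, len 2
add 8: shortest ending here [10, 4, 8] sum 22, len 3
add 7: shortest ending here [8, 7] sum 15, len 2
add 4: shortest ending here [8, 7, 4] sum 19, len 3
add 2: shortest ending here [8, 7, 4, 2] sum 21, len 4
add 4: shortest ending here [7, 4, 2, 4] sum 17, len 4
add 11: shortest ending here [4, 11] sum 15, len 2
add 12: shortest ending here [11, 12] sum 23, len 2
add 4: shortest ending here [12, 4] sum 16, len 2
add 3: shortest ending here [12, 4, 3] sum 19, len 3
Shortest qualifying length: 2.

2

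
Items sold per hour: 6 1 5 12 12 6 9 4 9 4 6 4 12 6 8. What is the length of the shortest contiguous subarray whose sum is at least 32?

4

Extend right; whenever the sum reaches 32, record the length and shrink from the left:
add 6: running sum 6 < 32
add 1: running sum 7 < 32
add 5: running sum 12 < 32
add 12: running sum 24 < 32
end 4: [6, 1, 5, 12, 12] sum 36, len 5
end 5: [5, 12, 12, 6] sum 35, len 4
end 6: [12, 12, 6, 9] sum 39, len 4
end 7: [12, 12, 6, 9, 4] sum 43, len 5
end 8: [12, 6, 9, 4, 9] sum 40, len 5
end 9: [6, 9, 4, 9, 4] sum 32, len 5
end 10: [9, 4, 9, 4, 6] sum 32, len 5
end 11: [9, 4, 9, 4, 6, 4] sum 36, len 6
end 12: [9, 4, 6, 4, 12] sum 35, len 5
end 13: [4, 6, 4, 12, 6] sum 32, len 5
end 14: [6, 4, 12, 6, 8] sum 36, len 5
Shortest qualifying length: 4.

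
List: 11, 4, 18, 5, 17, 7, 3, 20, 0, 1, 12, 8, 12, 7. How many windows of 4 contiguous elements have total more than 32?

7

[11, 4, 18, 5] → sum 38  > 32 ✓
[4, 18, 5, 17] → sum 44  > 32 ✓
[18, 5, 17, 7] → sum 47  > 32 ✓
[5, 17, 7, 3] → sum 32
[17, 7, 3, 20] → sum 47  > 32 ✓
[7, 3, 20, 0] → sum 30
[3, 20, 0, 1] → sum 24
[20, 0, 1, 12] → sum 33  > 32 ✓
[0, 1, 12, 8] → sum 21
[1, 12, 8, 12] → sum 33  > 32 ✓
[12, 8, 12, 7] → sum 39  > 32 ✓
7 windows satisfy the condition.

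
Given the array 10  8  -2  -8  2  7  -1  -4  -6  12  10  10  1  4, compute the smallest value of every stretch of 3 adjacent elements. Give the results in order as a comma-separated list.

Sliding a size-3 window across the 14 values:
10 8 -2 → min -2
8 -2 -8 → min -8
-2 -8 2 → min -8
-8 2 7 → min -8
2 7 -1 → min -1
7 -1 -4 → min -4
-1 -4 -6 → min -6
-4 -6 12 → min -6
-6 12 10 → min -6
12 10 10 → min 10
10 10 1 → min 1
10 1 4 → min 1

-2, -8, -8, -8, -1, -4, -6, -6, -6, 10, 1, 1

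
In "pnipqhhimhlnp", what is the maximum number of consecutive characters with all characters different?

6

[p] len 1
[p, n] len 2
[p, n, i] len 3
[n, i, p] len 3
[n, i, p, q] len 4
[n, i, p, q, h] len 5
[h] len 1
[h, i] len 2
[h, i, m] len 3
[i, m, h] len 3
[i, m, h, l] len 4
[i, m, h, l, n] len 5
[i, m, h, l, n, p] len 6
Longest all-distinct length: 6.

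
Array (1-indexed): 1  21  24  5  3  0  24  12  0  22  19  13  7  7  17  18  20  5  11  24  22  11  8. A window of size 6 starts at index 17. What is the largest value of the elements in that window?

24

Elements at indices 17..22: 20, 5, 11, 24, 22, 11
max(20, 5, 11, 24, 22, 11) = 24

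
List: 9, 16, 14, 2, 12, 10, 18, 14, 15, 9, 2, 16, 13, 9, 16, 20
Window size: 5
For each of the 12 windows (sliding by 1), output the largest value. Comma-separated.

16, 16, 18, 18, 18, 18, 18, 16, 16, 16, 16, 20

Sliding a size-5 window across the 16 values:
[9, 16, 14, 2, 12] → max 16
[16, 14, 2, 12, 10] → max 16
[14, 2, 12, 10, 18] → max 18
[2, 12, 10, 18, 14] → max 18
[12, 10, 18, 14, 15] → max 18
[10, 18, 14, 15, 9] → max 18
[18, 14, 15, 9, 2] → max 18
[14, 15, 9, 2, 16] → max 16
[15, 9, 2, 16, 13] → max 16
[9, 2, 16, 13, 9] → max 16
[2, 16, 13, 9, 16] → max 16
[16, 13, 9, 16, 20] → max 20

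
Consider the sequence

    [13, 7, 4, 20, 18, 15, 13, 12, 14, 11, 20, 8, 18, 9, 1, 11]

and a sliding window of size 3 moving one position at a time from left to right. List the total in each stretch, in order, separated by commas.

24, 31, 42, 53, 46, 40, 39, 37, 45, 39, 46, 35, 28, 21

Sliding a size-3 window across the 16 values:
[13, 7, 4] → sum 24
[7, 4, 20] → sum 31
[4, 20, 18] → sum 42
[20, 18, 15] → sum 53
[18, 15, 13] → sum 46
[15, 13, 12] → sum 40
[13, 12, 14] → sum 39
[12, 14, 11] → sum 37
[14, 11, 20] → sum 45
[11, 20, 8] → sum 39
[20, 8, 18] → sum 46
[8, 18, 9] → sum 35
[18, 9, 1] → sum 28
[9, 1, 11] → sum 21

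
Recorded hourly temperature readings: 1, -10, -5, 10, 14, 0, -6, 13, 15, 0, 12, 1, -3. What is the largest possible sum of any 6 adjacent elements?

[1, -10, -5, 10, 14, 0] → sum 10
[-10, -5, 10, 14, 0, -6] → sum 3
[-5, 10, 14, 0, -6, 13] → sum 26
[10, 14, 0, -6, 13, 15] → sum 46
[14, 0, -6, 13, 15, 0] → sum 36
[0, -6, 13, 15, 0, 12] → sum 34
[-6, 13, 15, 0, 12, 1] → sum 35
[13, 15, 0, 12, 1, -3] → sum 38
Largest of these is 46.

46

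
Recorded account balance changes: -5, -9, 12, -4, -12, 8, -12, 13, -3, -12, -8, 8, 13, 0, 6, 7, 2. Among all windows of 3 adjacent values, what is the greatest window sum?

(-5, -9, 12) → sum -2
(-9, 12, -4) → sum -1
(12, -4, -12) → sum -4
(-4, -12, 8) → sum -8
(-12, 8, -12) → sum -16
(8, -12, 13) → sum 9
(-12, 13, -3) → sum -2
(13, -3, -12) → sum -2
(-3, -12, -8) → sum -23
(-12, -8, 8) → sum -12
(-8, 8, 13) → sum 13
(8, 13, 0) → sum 21
(13, 0, 6) → sum 19
(0, 6, 7) → sum 13
(6, 7, 2) → sum 15
Greatest of these is 21.

21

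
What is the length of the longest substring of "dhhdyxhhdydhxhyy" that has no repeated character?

[d] len 1
[d, h] len 2
[h] len 1
[h, d] len 2
[h, d, y] len 3
[h, d, y, x] len 4
[d, y, x, h] len 4
[h] len 1
[h, d] len 2
[h, d, y] len 3
[y, d] len 2
[y, d, h] len 3
[y, d, h, x] len 4
[x, h] len 2
[x, h, y] len 3
[y] len 1
Longest all-distinct length: 4.

4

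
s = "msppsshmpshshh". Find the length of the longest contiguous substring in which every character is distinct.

4

add m: [m] len 1
add s: [m, s] len 2
add p: [m, s, p] len 3
add p (repeat p, move left end past it): [p] len 1
add s: [p, s] len 2
add s (repeat s, move left end past it): [s] len 1
add h: [s, h] len 2
add m: [s, h, m] len 3
add p: [s, h, m, p] len 4
add s (repeat s, move left end past it): [h, m, p, s] len 4
add h (repeat h, move left end past it): [m, p, s, h] len 4
add s (repeat s, move left end past it): [h, s] len 2
add h (repeat h, move left end past it): [s, h] len 2
add h (repeat h, move left end past it): [h] len 1
Longest all-distinct length: 4.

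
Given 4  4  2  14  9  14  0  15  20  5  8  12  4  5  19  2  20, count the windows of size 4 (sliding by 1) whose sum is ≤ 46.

[4, 4, 2, 14] → sum 24  ≤ 46 ✓
[4, 2, 14, 9] → sum 29  ≤ 46 ✓
[2, 14, 9, 14] → sum 39  ≤ 46 ✓
[14, 9, 14, 0] → sum 37  ≤ 46 ✓
[9, 14, 0, 15] → sum 38  ≤ 46 ✓
[14, 0, 15, 20] → sum 49
[0, 15, 20, 5] → sum 40  ≤ 46 ✓
[15, 20, 5, 8] → sum 48
[20, 5, 8, 12] → sum 45  ≤ 46 ✓
[5, 8, 12, 4] → sum 29  ≤ 46 ✓
[8, 12, 4, 5] → sum 29  ≤ 46 ✓
[12, 4, 5, 19] → sum 40  ≤ 46 ✓
[4, 5, 19, 2] → sum 30  ≤ 46 ✓
[5, 19, 2, 20] → sum 46  ≤ 46 ✓
12 windows satisfy the condition.

12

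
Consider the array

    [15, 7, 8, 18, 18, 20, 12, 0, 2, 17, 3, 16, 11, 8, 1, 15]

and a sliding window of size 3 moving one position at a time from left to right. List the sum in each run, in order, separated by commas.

15 7 8 → sum 30
7 8 18 → sum 33
8 18 18 → sum 44
18 18 20 → sum 56
18 20 12 → sum 50
20 12 0 → sum 32
12 0 2 → sum 14
0 2 17 → sum 19
2 17 3 → sum 22
17 3 16 → sum 36
3 16 11 → sum 30
16 11 8 → sum 35
11 8 1 → sum 20
8 1 15 → sum 24

30, 33, 44, 56, 50, 32, 14, 19, 22, 36, 30, 35, 20, 24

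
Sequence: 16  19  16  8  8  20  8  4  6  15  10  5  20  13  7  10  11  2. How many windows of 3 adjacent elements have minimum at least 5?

12

(16, 19, 16) → min 16  ≥ 5 ✓
(19, 16, 8) → min 8  ≥ 5 ✓
(16, 8, 8) → min 8  ≥ 5 ✓
(8, 8, 20) → min 8  ≥ 5 ✓
(8, 20, 8) → min 8  ≥ 5 ✓
(20, 8, 4) → min 4
(8, 4, 6) → min 4
(4, 6, 15) → min 4
(6, 15, 10) → min 6  ≥ 5 ✓
(15, 10, 5) → min 5  ≥ 5 ✓
(10, 5, 20) → min 5  ≥ 5 ✓
(5, 20, 13) → min 5  ≥ 5 ✓
(20, 13, 7) → min 7  ≥ 5 ✓
(13, 7, 10) → min 7  ≥ 5 ✓
(7, 10, 11) → min 7  ≥ 5 ✓
(10, 11, 2) → min 2
12 windows satisfy the condition.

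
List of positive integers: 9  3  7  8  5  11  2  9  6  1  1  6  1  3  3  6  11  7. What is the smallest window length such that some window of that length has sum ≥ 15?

2

add 9: running sum 9 < 15
add 3: running sum 12 < 15
end 2: [9, 3, 7] sum 19, len 3
end 3: [7, 8] sum 15, len 2
end 4: [7, 8, 5] sum 20, len 3
end 5: [5, 11] sum 16, len 2
end 6: [5, 11, 2] sum 18, len 3
end 7: [11, 2, 9] sum 22, len 3
end 8: [9, 6] sum 15, len 2
end 9: [9, 6, 1] sum 16, len 3
end 10: [9, 6, 1, 1] sum 17, len 4
end 11: [9, 6, 1, 1, 6] sum 23, len 5
end 12: [6, 1, 1, 6, 1] sum 15, len 5
end 13: [6, 1, 1, 6, 1, 3] sum 18, len 6
end 14: [1, 1, 6, 1, 3, 3] sum 15, len 6
end 15: [6, 1, 3, 3, 6] sum 19, len 5
end 16: [6, 11] sum 17, len 2
end 17: [11, 7] sum 18, len 2
Shortest qualifying length: 2.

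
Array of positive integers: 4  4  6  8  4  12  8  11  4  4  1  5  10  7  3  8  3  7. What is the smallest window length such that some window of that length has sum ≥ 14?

2

Extend right; whenever the sum reaches 14, record the length and shrink from the left:
add 4: running sum 4 < 14
add 4: running sum 8 < 14
add 6: shortest ending here [4, 4, 6] sum 14, len 3
add 8: shortest ending here [6, 8] sum 14, len 2
add 4: shortest ending here [6, 8, 4] sum 18, len 3
add 12: shortest ending here [4, 12] sum 16, len 2
add 8: shortest ending here [12, 8] sum 20, len 2
add 11: shortest ending here [8, 11] sum 19, len 2
add 4: shortest ending here [11, 4] sum 15, len 2
add 4: shortest ending here [11, 4, 4] sum 19, len 3
add 1: shortest ending here [11, 4, 4, 1] sum 20, len 4
add 5: shortest ending here [4, 4, 1, 5] sum 14, len 4
add 10: shortest ending here [5, 10] sum 15, len 2
add 7: shortest ending here [10, 7] sum 17, len 2
add 3: shortest ending here [10, 7, 3] sum 20, len 3
add 8: shortest ending here [7, 3, 8] sum 18, len 3
add 3: shortest ending here [3, 8, 3] sum 14, len 3
add 7: shortest ending here [8, 3, 7] sum 18, len 3
Shortest qualifying length: 2.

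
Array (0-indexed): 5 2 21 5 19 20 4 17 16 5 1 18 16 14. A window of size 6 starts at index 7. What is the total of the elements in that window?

Elements at indices 7..12: 17, 16, 5, 1, 18, 16
sum(17, 16, 5, 1, 18, 16) = 73

73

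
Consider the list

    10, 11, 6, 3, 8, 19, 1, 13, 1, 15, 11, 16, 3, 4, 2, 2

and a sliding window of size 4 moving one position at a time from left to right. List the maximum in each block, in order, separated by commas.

10 11 6 3 → max 11
11 6 3 8 → max 11
6 3 8 19 → max 19
3 8 19 1 → max 19
8 19 1 13 → max 19
19 1 13 1 → max 19
1 13 1 15 → max 15
13 1 15 11 → max 15
1 15 11 16 → max 16
15 11 16 3 → max 16
11 16 3 4 → max 16
16 3 4 2 → max 16
3 4 2 2 → max 4

11, 11, 19, 19, 19, 19, 15, 15, 16, 16, 16, 16, 4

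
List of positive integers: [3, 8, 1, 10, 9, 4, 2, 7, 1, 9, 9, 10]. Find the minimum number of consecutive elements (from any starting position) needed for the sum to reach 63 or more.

add 3: running sum 3 < 63
add 8: running sum 11 < 63
add 1: running sum 12 < 63
add 10: running sum 22 < 63
add 9: running sum 31 < 63
add 4: running sum 35 < 63
add 2: running sum 37 < 63
add 7: running sum 44 < 63
add 1: running sum 45 < 63
add 9: running sum 54 < 63
add 9: shortest ending here [3, 8, 1, 10, 9, 4, 2, 7, 1, 9, 9] sum 63, len 11
add 10: shortest ending here [8, 1, 10, 9, 4, 2, 7, 1, 9, 9, 10] sum 70, len 11
Shortest qualifying length: 11.

11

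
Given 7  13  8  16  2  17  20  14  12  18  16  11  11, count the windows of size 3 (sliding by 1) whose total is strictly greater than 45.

3

(7, 13, 8) → sum 28
(13, 8, 16) → sum 37
(8, 16, 2) → sum 26
(16, 2, 17) → sum 35
(2, 17, 20) → sum 39
(17, 20, 14) → sum 51  > 45 ✓
(20, 14, 12) → sum 46  > 45 ✓
(14, 12, 18) → sum 44
(12, 18, 16) → sum 46  > 45 ✓
(18, 16, 11) → sum 45
(16, 11, 11) → sum 38
3 windows satisfy the condition.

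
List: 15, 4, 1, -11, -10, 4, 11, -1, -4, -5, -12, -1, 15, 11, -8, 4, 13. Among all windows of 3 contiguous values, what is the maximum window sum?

(15, 4, 1) → sum 20
(4, 1, -11) → sum -6
(1, -11, -10) → sum -20
(-11, -10, 4) → sum -17
(-10, 4, 11) → sum 5
(4, 11, -1) → sum 14
(11, -1, -4) → sum 6
(-1, -4, -5) → sum -10
(-4, -5, -12) → sum -21
(-5, -12, -1) → sum -18
(-12, -1, 15) → sum 2
(-1, 15, 11) → sum 25
(15, 11, -8) → sum 18
(11, -8, 4) → sum 7
(-8, 4, 13) → sum 9
Maximum of these is 25.

25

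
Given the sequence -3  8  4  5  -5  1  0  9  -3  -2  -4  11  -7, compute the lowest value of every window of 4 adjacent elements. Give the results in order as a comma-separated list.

-3, -5, -5, -5, -5, -3, -3, -4, -4, -7

[-3, 8, 4, 5] → min -3
[8, 4, 5, -5] → min -5
[4, 5, -5, 1] → min -5
[5, -5, 1, 0] → min -5
[-5, 1, 0, 9] → min -5
[1, 0, 9, -3] → min -3
[0, 9, -3, -2] → min -3
[9, -3, -2, -4] → min -4
[-3, -2, -4, 11] → min -4
[-2, -4, 11, -7] → min -7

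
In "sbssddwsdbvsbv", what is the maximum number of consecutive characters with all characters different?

[s] len 1
[s, b] len 2
[b, s] len 2
[s] len 1
[s, d] len 2
[d] len 1
[d, w] len 2
[d, w, s] len 3
[w, s, d] len 3
[w, s, d, b] len 4
[w, s, d, b, v] len 5
[d, b, v, s] len 4
[v, s, b] len 3
[s, b, v] len 3
Longest all-distinct length: 5.

5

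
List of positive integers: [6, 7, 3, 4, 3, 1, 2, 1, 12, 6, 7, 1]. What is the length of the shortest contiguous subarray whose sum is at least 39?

Extend right; whenever the sum reaches 39, record the length and shrink from the left:
add 6: running sum 6 < 39
add 7: running sum 13 < 39
add 3: running sum 16 < 39
add 4: running sum 20 < 39
add 3: running sum 23 < 39
add 1: running sum 24 < 39
add 2: running sum 26 < 39
add 1: running sum 27 < 39
end 8: [6, 7, 3, 4, 3, 1, 2, 1, 12] sum 39, len 9
end 9: [7, 3, 4, 3, 1, 2, 1, 12, 6] sum 39, len 9
end 10: [3, 4, 3, 1, 2, 1, 12, 6, 7] sum 39, len 9
end 11: [3, 4, 3, 1, 2, 1, 12, 6, 7, 1] sum 40, len 10
Shortest qualifying length: 9.

9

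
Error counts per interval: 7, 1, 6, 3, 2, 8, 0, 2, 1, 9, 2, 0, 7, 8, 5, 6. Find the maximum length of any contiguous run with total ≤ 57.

add 7: [7] sum 7, len 1
add 1: [7, 1] sum 8, len 2
add 6: [7, 1, 6] sum 14, len 3
add 3: [7, 1, 6, 3] sum 17, len 4
add 2: [7, 1, 6, 3, 2] sum 19, len 5
add 8: [7, 1, 6, 3, 2, 8] sum 27, len 6
add 0: [7, 1, 6, 3, 2, 8, 0] sum 27, len 7
add 2: [7, 1, 6, 3, 2, 8, 0, 2] sum 29, len 8
add 1: [7, 1, 6, 3, 2, 8, 0, 2, 1] sum 30, len 9
add 9: [7, 1, 6, 3, 2, 8, 0, 2, 1, 9] sum 39, len 10
add 2: [7, 1, 6, 3, 2, 8, 0, 2, 1, 9, 2] sum 41, len 11
add 0: [7, 1, 6, 3, 2, 8, 0, 2, 1, 9, 2, 0] sum 41, len 12
add 7: [7, 1, 6, 3, 2, 8, 0, 2, 1, 9, 2, 0, 7] sum 48, len 13
add 8: [7, 1, 6, 3, 2, 8, 0, 2, 1, 9, 2, 0, 7, 8] sum 56, len 14
add 5: [1, 6, 3, 2, 8, 0, 2, 1, 9, 2, 0, 7, 8, 5] sum 54, len 14
add 6: [3, 2, 8, 0, 2, 1, 9, 2, 0, 7, 8, 5, 6] sum 53, len 13
Longest length seen: 14.

14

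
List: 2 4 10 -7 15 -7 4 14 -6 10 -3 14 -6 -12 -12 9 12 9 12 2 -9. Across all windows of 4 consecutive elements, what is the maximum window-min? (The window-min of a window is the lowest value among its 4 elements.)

9

Window mins for each of the 18 positions:
2 4 10 -7 → min -7
4 10 -7 15 → min -7
10 -7 15 -7 → min -7
-7 15 -7 4 → min -7
15 -7 4 14 → min -7
-7 4 14 -6 → min -7
4 14 -6 10 → min -6
14 -6 10 -3 → min -6
-6 10 -3 14 → min -6
10 -3 14 -6 → min -6
-3 14 -6 -12 → min -12
14 -6 -12 -12 → min -12
-6 -12 -12 9 → min -12
-12 -12 9 12 → min -12
-12 9 12 9 → min -12
9 12 9 12 → min 9
12 9 12 2 → min 2
9 12 2 -9 → min -9
Maximum of these is 9.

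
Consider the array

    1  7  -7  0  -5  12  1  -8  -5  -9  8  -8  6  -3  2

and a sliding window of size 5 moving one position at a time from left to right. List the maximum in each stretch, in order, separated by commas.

(1, 7, -7, 0, -5) → max 7
(7, -7, 0, -5, 12) → max 12
(-7, 0, -5, 12, 1) → max 12
(0, -5, 12, 1, -8) → max 12
(-5, 12, 1, -8, -5) → max 12
(12, 1, -8, -5, -9) → max 12
(1, -8, -5, -9, 8) → max 8
(-8, -5, -9, 8, -8) → max 8
(-5, -9, 8, -8, 6) → max 8
(-9, 8, -8, 6, -3) → max 8
(8, -8, 6, -3, 2) → max 8

7, 12, 12, 12, 12, 12, 8, 8, 8, 8, 8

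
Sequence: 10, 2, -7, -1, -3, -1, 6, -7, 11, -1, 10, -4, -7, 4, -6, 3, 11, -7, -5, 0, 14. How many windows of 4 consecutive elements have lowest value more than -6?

(10, 2, -7, -1) → min -7
(2, -7, -1, -3) → min -7
(-7, -1, -3, -1) → min -7
(-1, -3, -1, 6) → min -3  > -6 ✓
(-3, -1, 6, -7) → min -7
(-1, 6, -7, 11) → min -7
(6, -7, 11, -1) → min -7
(-7, 11, -1, 10) → min -7
(11, -1, 10, -4) → min -4  > -6 ✓
(-1, 10, -4, -7) → min -7
(10, -4, -7, 4) → min -7
(-4, -7, 4, -6) → min -7
(-7, 4, -6, 3) → min -7
(4, -6, 3, 11) → min -6
(-6, 3, 11, -7) → min -7
(3, 11, -7, -5) → min -7
(11, -7, -5, 0) → min -7
(-7, -5, 0, 14) → min -7
2 windows satisfy the condition.

2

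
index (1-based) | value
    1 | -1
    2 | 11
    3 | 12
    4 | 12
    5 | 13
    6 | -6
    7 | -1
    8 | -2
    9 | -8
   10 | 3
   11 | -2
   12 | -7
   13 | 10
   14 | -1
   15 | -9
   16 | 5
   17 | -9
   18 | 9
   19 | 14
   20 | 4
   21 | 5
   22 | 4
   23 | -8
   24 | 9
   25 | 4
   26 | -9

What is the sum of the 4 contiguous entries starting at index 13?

5

Elements at indices 13..16: 10, -1, -9, 5
sum(10, -1, -9, 5) = 5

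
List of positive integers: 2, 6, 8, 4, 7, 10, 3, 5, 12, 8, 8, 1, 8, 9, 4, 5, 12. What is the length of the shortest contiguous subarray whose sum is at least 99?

15

Extend right; whenever the sum reaches 99, record the length and shrink from the left:
add 2: running sum 2 < 99
add 6: running sum 8 < 99
add 8: running sum 16 < 99
add 4: running sum 20 < 99
add 7: running sum 27 < 99
add 10: running sum 37 < 99
add 3: running sum 40 < 99
add 5: running sum 45 < 99
add 12: running sum 57 < 99
add 8: running sum 65 < 99
add 8: running sum 73 < 99
add 1: running sum 74 < 99
add 8: running sum 82 < 99
add 9: running sum 91 < 99
add 4: running sum 95 < 99
add 5: shortest ending here [2, 6, 8, 4, 7, 10, 3, 5, 12, 8, 8, 1, 8, 9, 4, 5] sum 100, len 16
add 12: shortest ending here [8, 4, 7, 10, 3, 5, 12, 8, 8, 1, 8, 9, 4, 5, 12] sum 104, len 15
Shortest qualifying length: 15.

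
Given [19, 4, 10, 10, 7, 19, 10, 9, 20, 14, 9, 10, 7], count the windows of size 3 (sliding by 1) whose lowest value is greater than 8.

(19, 4, 10) → min 4
(4, 10, 10) → min 4
(10, 10, 7) → min 7
(10, 7, 19) → min 7
(7, 19, 10) → min 7
(19, 10, 9) → min 9  > 8 ✓
(10, 9, 20) → min 9  > 8 ✓
(9, 20, 14) → min 9  > 8 ✓
(20, 14, 9) → min 9  > 8 ✓
(14, 9, 10) → min 9  > 8 ✓
(9, 10, 7) → min 7
5 windows satisfy the condition.

5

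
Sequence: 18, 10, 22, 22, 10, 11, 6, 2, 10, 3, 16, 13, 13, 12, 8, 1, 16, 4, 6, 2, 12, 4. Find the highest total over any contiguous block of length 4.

72

18 10 22 22 → sum 72
10 22 22 10 → sum 64
22 22 10 11 → sum 65
22 10 11 6 → sum 49
10 11 6 2 → sum 29
11 6 2 10 → sum 29
6 2 10 3 → sum 21
2 10 3 16 → sum 31
10 3 16 13 → sum 42
3 16 13 13 → sum 45
16 13 13 12 → sum 54
13 13 12 8 → sum 46
13 12 8 1 → sum 34
12 8 1 16 → sum 37
8 1 16 4 → sum 29
1 16 4 6 → sum 27
16 4 6 2 → sum 28
4 6 2 12 → sum 24
6 2 12 4 → sum 24
Highest of these is 72.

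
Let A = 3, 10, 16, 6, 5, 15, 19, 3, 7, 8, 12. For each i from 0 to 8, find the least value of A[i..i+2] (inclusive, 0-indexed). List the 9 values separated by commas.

Sliding a size-3 window across the 11 values:
[3, 10, 16] → min 3
[10, 16, 6] → min 6
[16, 6, 5] → min 5
[6, 5, 15] → min 5
[5, 15, 19] → min 5
[15, 19, 3] → min 3
[19, 3, 7] → min 3
[3, 7, 8] → min 3
[7, 8, 12] → min 7

3, 6, 5, 5, 5, 3, 3, 3, 7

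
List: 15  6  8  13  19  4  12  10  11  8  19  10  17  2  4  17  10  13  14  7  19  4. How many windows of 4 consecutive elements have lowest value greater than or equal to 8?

15 6 8 13 → min 6
6 8 13 19 → min 6
8 13 19 4 → min 4
13 19 4 12 → min 4
19 4 12 10 → min 4
4 12 10 11 → min 4
12 10 11 8 → min 8  ≥ 8 ✓
10 11 8 19 → min 8  ≥ 8 ✓
11 8 19 10 → min 8  ≥ 8 ✓
8 19 10 17 → min 8  ≥ 8 ✓
19 10 17 2 → min 2
10 17 2 4 → min 2
17 2 4 17 → min 2
2 4 17 10 → min 2
4 17 10 13 → min 4
17 10 13 14 → min 10  ≥ 8 ✓
10 13 14 7 → min 7
13 14 7 19 → min 7
14 7 19 4 → min 4
5 windows satisfy the condition.

5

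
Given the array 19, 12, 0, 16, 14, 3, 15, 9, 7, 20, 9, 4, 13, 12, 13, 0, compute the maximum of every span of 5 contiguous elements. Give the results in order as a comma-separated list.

19 12 0 16 14 → max 19
12 0 16 14 3 → max 16
0 16 14 3 15 → max 16
16 14 3 15 9 → max 16
14 3 15 9 7 → max 15
3 15 9 7 20 → max 20
15 9 7 20 9 → max 20
9 7 20 9 4 → max 20
7 20 9 4 13 → max 20
20 9 4 13 12 → max 20
9 4 13 12 13 → max 13
4 13 12 13 0 → max 13

19, 16, 16, 16, 15, 20, 20, 20, 20, 20, 13, 13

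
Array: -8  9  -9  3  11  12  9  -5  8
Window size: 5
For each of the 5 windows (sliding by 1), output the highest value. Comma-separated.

[-8, 9, -9, 3, 11] → max 11
[9, -9, 3, 11, 12] → max 12
[-9, 3, 11, 12, 9] → max 12
[3, 11, 12, 9, -5] → max 12
[11, 12, 9, -5, 8] → max 12

11, 12, 12, 12, 12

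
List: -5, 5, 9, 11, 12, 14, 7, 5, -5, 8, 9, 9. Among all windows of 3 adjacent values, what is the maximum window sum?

37

(-5, 5, 9) → sum 9
(5, 9, 11) → sum 25
(9, 11, 12) → sum 32
(11, 12, 14) → sum 37
(12, 14, 7) → sum 33
(14, 7, 5) → sum 26
(7, 5, -5) → sum 7
(5, -5, 8) → sum 8
(-5, 8, 9) → sum 12
(8, 9, 9) → sum 26
Maximum of these is 37.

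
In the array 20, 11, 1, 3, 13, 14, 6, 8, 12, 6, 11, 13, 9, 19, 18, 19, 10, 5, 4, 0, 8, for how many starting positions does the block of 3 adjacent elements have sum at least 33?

20 11 1 → sum 32
11 1 3 → sum 15
1 3 13 → sum 17
3 13 14 → sum 30
13 14 6 → sum 33  ≥ 33 ✓
14 6 8 → sum 28
6 8 12 → sum 26
8 12 6 → sum 26
12 6 11 → sum 29
6 11 13 → sum 30
11 13 9 → sum 33  ≥ 33 ✓
13 9 19 → sum 41  ≥ 33 ✓
9 19 18 → sum 46  ≥ 33 ✓
19 18 19 → sum 56  ≥ 33 ✓
18 19 10 → sum 47  ≥ 33 ✓
19 10 5 → sum 34  ≥ 33 ✓
10 5 4 → sum 19
5 4 0 → sum 9
4 0 8 → sum 12
7 windows satisfy the condition.

7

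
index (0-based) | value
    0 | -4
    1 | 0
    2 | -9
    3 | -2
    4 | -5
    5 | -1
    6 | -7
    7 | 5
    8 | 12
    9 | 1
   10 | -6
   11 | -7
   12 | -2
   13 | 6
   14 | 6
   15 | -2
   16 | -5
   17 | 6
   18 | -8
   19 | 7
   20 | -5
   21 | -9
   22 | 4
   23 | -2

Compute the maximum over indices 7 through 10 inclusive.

Elements at indices 7..10: 5, 12, 1, -6
max(5, 12, 1, -6) = 12

12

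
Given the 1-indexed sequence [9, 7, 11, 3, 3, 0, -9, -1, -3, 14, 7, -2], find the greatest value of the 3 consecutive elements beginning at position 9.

14

Elements at indices 9..11: -3, 14, 7
max(-3, 14, 7) = 14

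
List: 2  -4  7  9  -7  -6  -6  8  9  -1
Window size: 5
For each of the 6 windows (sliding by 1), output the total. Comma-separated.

Sliding a size-5 window across the 10 values:
(2, -4, 7, 9, -7) → sum 7
(-4, 7, 9, -7, -6) → sum -1
(7, 9, -7, -6, -6) → sum -3
(9, -7, -6, -6, 8) → sum -2
(-7, -6, -6, 8, 9) → sum -2
(-6, -6, 8, 9, -1) → sum 4

7, -1, -3, -2, -2, 4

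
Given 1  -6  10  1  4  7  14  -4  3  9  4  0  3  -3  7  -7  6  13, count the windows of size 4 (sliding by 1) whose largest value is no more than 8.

1 -6 10 1 → max 10
-6 10 1 4 → max 10
10 1 4 7 → max 10
1 4 7 14 → max 14
4 7 14 -4 → max 14
7 14 -4 3 → max 14
14 -4 3 9 → max 14
-4 3 9 4 → max 9
3 9 4 0 → max 9
9 4 0 3 → max 9
4 0 3 -3 → max 4  ≤ 8 ✓
0 3 -3 7 → max 7  ≤ 8 ✓
3 -3 7 -7 → max 7  ≤ 8 ✓
-3 7 -7 6 → max 7  ≤ 8 ✓
7 -7 6 13 → max 13
4 windows satisfy the condition.

4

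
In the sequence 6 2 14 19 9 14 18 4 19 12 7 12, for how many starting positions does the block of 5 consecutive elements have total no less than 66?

2

[6, 2, 14, 19, 9] → sum 50
[2, 14, 19, 9, 14] → sum 58
[14, 19, 9, 14, 18] → sum 74  ≥ 66 ✓
[19, 9, 14, 18, 4] → sum 64
[9, 14, 18, 4, 19] → sum 64
[14, 18, 4, 19, 12] → sum 67  ≥ 66 ✓
[18, 4, 19, 12, 7] → sum 60
[4, 19, 12, 7, 12] → sum 54
2 windows satisfy the condition.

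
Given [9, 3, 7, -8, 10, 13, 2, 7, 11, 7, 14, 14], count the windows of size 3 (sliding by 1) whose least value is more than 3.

9 3 7 → min 3
3 7 -8 → min -8
7 -8 10 → min -8
-8 10 13 → min -8
10 13 2 → min 2
13 2 7 → min 2
2 7 11 → min 2
7 11 7 → min 7  > 3 ✓
11 7 14 → min 7  > 3 ✓
7 14 14 → min 7  > 3 ✓
3 windows satisfy the condition.

3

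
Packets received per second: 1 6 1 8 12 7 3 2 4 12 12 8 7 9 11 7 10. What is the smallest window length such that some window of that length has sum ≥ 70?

add 1: running sum 1 < 70
add 6: running sum 7 < 70
add 1: running sum 8 < 70
add 8: running sum 16 < 70
add 12: running sum 28 < 70
add 7: running sum 35 < 70
add 3: running sum 38 < 70
add 2: running sum 40 < 70
add 4: running sum 44 < 70
add 12: running sum 56 < 70
add 12: running sum 68 < 70
add 8: shortest ending here [6, 1, 8, 12, 7, 3, 2, 4, 12, 12, 8] sum 75, len 11
add 7: shortest ending here [8, 12, 7, 3, 2, 4, 12, 12, 8, 7] sum 75, len 10
add 9: shortest ending here [12, 7, 3, 2, 4, 12, 12, 8, 7, 9] sum 76, len 10
add 11: shortest ending here [7, 3, 2, 4, 12, 12, 8, 7, 9, 11] sum 75, len 10
add 7: shortest ending here [4, 12, 12, 8, 7, 9, 11, 7] sum 70, len 8
add 10: shortest ending here [12, 12, 8, 7, 9, 11, 7, 10] sum 76, len 8
Shortest qualifying length: 8.

8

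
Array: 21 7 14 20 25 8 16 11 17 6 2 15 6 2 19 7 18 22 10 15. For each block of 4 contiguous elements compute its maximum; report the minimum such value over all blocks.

21 7 14 20 → max 21
7 14 20 25 → max 25
14 20 25 8 → max 25
20 25 8 16 → max 25
25 8 16 11 → max 25
8 16 11 17 → max 17
16 11 17 6 → max 17
11 17 6 2 → max 17
17 6 2 15 → max 17
6 2 15 6 → max 15
2 15 6 2 → max 15
15 6 2 19 → max 19
6 2 19 7 → max 19
2 19 7 18 → max 19
19 7 18 22 → max 22
7 18 22 10 → max 22
18 22 10 15 → max 22
Minimum of these is 15.

15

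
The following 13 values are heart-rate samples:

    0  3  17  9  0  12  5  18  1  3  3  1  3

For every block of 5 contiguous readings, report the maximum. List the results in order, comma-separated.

17, 17, 17, 18, 18, 18, 18, 18, 3

Sliding a size-5 window across the 13 values:
[0, 3, 17, 9, 0] → max 17
[3, 17, 9, 0, 12] → max 17
[17, 9, 0, 12, 5] → max 17
[9, 0, 12, 5, 18] → max 18
[0, 12, 5, 18, 1] → max 18
[12, 5, 18, 1, 3] → max 18
[5, 18, 1, 3, 3] → max 18
[18, 1, 3, 3, 1] → max 18
[1, 3, 3, 1, 3] → max 3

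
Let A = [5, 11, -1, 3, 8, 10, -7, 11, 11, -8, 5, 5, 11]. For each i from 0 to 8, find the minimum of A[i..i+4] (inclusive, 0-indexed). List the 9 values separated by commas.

Sliding a size-5 window across the 13 values:
5 11 -1 3 8 → min -1
11 -1 3 8 10 → min -1
-1 3 8 10 -7 → min -7
3 8 10 -7 11 → min -7
8 10 -7 11 11 → min -7
10 -7 11 11 -8 → min -8
-7 11 11 -8 5 → min -8
11 11 -8 5 5 → min -8
11 -8 5 5 11 → min -8

-1, -1, -7, -7, -7, -8, -8, -8, -8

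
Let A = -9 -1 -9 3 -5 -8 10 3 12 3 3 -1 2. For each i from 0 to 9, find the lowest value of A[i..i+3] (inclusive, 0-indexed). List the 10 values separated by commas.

-9, -9, -9, -8, -8, -8, 3, 3, -1, -1

-9 -1 -9 3 → min -9
-1 -9 3 -5 → min -9
-9 3 -5 -8 → min -9
3 -5 -8 10 → min -8
-5 -8 10 3 → min -8
-8 10 3 12 → min -8
10 3 12 3 → min 3
3 12 3 3 → min 3
12 3 3 -1 → min -1
3 3 -1 2 → min -1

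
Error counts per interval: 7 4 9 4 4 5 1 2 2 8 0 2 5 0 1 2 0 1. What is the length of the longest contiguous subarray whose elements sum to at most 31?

[7] sum 7 len 1
[7, 4] sum 11 len 2
[7, 4, 9] sum 20 len 3
[7, 4, 9, 4] sum 24 len 4
[7, 4, 9, 4, 4] sum 28 len 5
[4, 9, 4, 4, 5] sum 26 len 5
[4, 9, 4, 4, 5, 1] sum 27 len 6
[4, 9, 4, 4, 5, 1, 2] sum 29 len 7
[4, 9, 4, 4, 5, 1, 2, 2] sum 31 len 8
[4, 4, 5, 1, 2, 2, 8] sum 26 len 7
[4, 4, 5, 1, 2, 2, 8, 0] sum 26 len 8
[4, 4, 5, 1, 2, 2, 8, 0, 2] sum 28 len 9
[4, 5, 1, 2, 2, 8, 0, 2, 5] sum 29 len 9
[4, 5, 1, 2, 2, 8, 0, 2, 5, 0] sum 29 len 10
[4, 5, 1, 2, 2, 8, 0, 2, 5, 0, 1] sum 30 len 11
[5, 1, 2, 2, 8, 0, 2, 5, 0, 1, 2] sum 28 len 11
[5, 1, 2, 2, 8, 0, 2, 5, 0, 1, 2, 0] sum 28 len 12
[5, 1, 2, 2, 8, 0, 2, 5, 0, 1, 2, 0, 1] sum 29 len 13
Longest length seen: 13.

13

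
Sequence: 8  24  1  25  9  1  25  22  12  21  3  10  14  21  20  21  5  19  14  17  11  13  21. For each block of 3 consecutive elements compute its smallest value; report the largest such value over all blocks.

[8, 24, 1] → min 1
[24, 1, 25] → min 1
[1, 25, 9] → min 1
[25, 9, 1] → min 1
[9, 1, 25] → min 1
[1, 25, 22] → min 1
[25, 22, 12] → min 12
[22, 12, 21] → min 12
[12, 21, 3] → min 3
[21, 3, 10] → min 3
[3, 10, 14] → min 3
[10, 14, 21] → min 10
[14, 21, 20] → min 14
[21, 20, 21] → min 20
[20, 21, 5] → min 5
[21, 5, 19] → min 5
[5, 19, 14] → min 5
[19, 14, 17] → min 14
[14, 17, 11] → min 11
[17, 11, 13] → min 11
[11, 13, 21] → min 11
Largest of these is 20.

20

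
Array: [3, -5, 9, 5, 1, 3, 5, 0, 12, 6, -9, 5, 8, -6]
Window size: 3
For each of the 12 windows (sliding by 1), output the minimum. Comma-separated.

3 -5 9 → min -5
-5 9 5 → min -5
9 5 1 → min 1
5 1 3 → min 1
1 3 5 → min 1
3 5 0 → min 0
5 0 12 → min 0
0 12 6 → min 0
12 6 -9 → min -9
6 -9 5 → min -9
-9 5 8 → min -9
5 8 -6 → min -6

-5, -5, 1, 1, 1, 0, 0, 0, -9, -9, -9, -6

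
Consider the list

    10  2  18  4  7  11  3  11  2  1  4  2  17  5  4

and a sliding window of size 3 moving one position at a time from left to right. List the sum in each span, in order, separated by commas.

10 2 18 → sum 30
2 18 4 → sum 24
18 4 7 → sum 29
4 7 11 → sum 22
7 11 3 → sum 21
11 3 11 → sum 25
3 11 2 → sum 16
11 2 1 → sum 14
2 1 4 → sum 7
1 4 2 → sum 7
4 2 17 → sum 23
2 17 5 → sum 24
17 5 4 → sum 26

30, 24, 29, 22, 21, 25, 16, 14, 7, 7, 23, 24, 26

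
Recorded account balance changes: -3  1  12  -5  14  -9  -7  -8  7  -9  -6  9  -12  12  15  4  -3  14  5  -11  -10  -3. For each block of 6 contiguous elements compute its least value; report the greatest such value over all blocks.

-3

-3 1 12 -5 14 -9 → min -9
1 12 -5 14 -9 -7 → min -9
12 -5 14 -9 -7 -8 → min -9
-5 14 -9 -7 -8 7 → min -9
14 -9 -7 -8 7 -9 → min -9
-9 -7 -8 7 -9 -6 → min -9
-7 -8 7 -9 -6 9 → min -9
-8 7 -9 -6 9 -12 → min -12
7 -9 -6 9 -12 12 → min -12
-9 -6 9 -12 12 15 → min -12
-6 9 -12 12 15 4 → min -12
9 -12 12 15 4 -3 → min -12
-12 12 15 4 -3 14 → min -12
12 15 4 -3 14 5 → min -3
15 4 -3 14 5 -11 → min -11
4 -3 14 5 -11 -10 → min -11
-3 14 5 -11 -10 -3 → min -11
Greatest of these is -3.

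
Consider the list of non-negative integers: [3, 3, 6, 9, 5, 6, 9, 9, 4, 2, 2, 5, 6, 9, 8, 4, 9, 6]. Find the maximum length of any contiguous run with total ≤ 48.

Extend to the right; shrink from the left whenever the sum exceeds 48:
→ 3: sum 3, len 1
→ 3: sum 6, len 2
→ 6: sum 12, len 3
→ 9: sum 21, len 4
→ 5: sum 26, len 5
→ 6: sum 32, len 6
→ 9: sum 41, len 7
→ 9 (dropped 3): sum 47, len 7
→ 4 (dropped 3): sum 48, len 7
→ 2 (dropped 6): sum 44, len 7
→ 2: sum 46, len 8
→ 5 (dropped 9): sum 42, len 8
→ 6: sum 48, len 9
→ 9 (dropped 5, 6): sum 46, len 8
→ 8 (dropped 9): sum 45, len 8
→ 4 (dropped 9): sum 40, len 8
→ 9 (dropped 4): sum 45, len 8
→ 6 (dropped 2, 2): sum 47, len 7
Longest length seen: 9.

9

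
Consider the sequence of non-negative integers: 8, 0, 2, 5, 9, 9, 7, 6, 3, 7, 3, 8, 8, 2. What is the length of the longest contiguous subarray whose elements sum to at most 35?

Extend to the right; shrink from the left whenever the sum exceeds 35:
add 8: [8] sum 8, len 1
add 0: [8, 0] sum 8, len 2
add 2: [8, 0, 2] sum 10, len 3
add 5: [8, 0, 2, 5] sum 15, len 4
add 9: [8, 0, 2, 5, 9] sum 24, len 5
add 9: [8, 0, 2, 5, 9, 9] sum 33, len 6
add 7: [0, 2, 5, 9, 9, 7] sum 32, len 6
add 6: [9, 9, 7, 6] sum 31, len 4
add 3: [9, 9, 7, 6, 3] sum 34, len 5
add 7: [9, 7, 6, 3, 7] sum 32, len 5
add 3: [9, 7, 6, 3, 7, 3] sum 35, len 6
add 8: [7, 6, 3, 7, 3, 8] sum 34, len 6
add 8: [6, 3, 7, 3, 8, 8] sum 35, len 6
add 2: [3, 7, 3, 8, 8, 2] sum 31, len 6
Longest length seen: 6.

6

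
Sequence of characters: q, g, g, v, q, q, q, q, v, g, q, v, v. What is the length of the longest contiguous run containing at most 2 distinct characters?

[q] 1 distinct, len 1
[q, g] 2 distinct, len 2
[q, g, g] 2 distinct, len 3
[g, g, v] 2 distinct, len 3
[v, q] 2 distinct, len 2
[v, q, q] 2 distinct, len 3
[v, q, q, q] 2 distinct, len 4
[v, q, q, q, q] 2 distinct, len 5
[v, q, q, q, q, v] 2 distinct, len 6
[v, g] 2 distinct, len 2
[g, q] 2 distinct, len 2
[q, v] 2 distinct, len 2
[q, v, v] 2 distinct, len 3
Longest length with ≤2 distinct: 6.

6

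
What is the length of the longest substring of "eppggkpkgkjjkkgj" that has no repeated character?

3

add e: [e] len 1
add p: [e, p] len 2
add p (repeat p, move left end past it): [p] len 1
add g: [p, g] len 2
add g (repeat g, move left end past it): [g] len 1
add k: [g, k] len 2
add p: [g, k, p] len 3
add k (repeat k, move left end past it): [p, k] len 2
add g: [p, k, g] len 3
add k (repeat k, move left end past it): [g, k] len 2
add j: [g, k, j] len 3
add j (repeat j, move left end past it): [j] len 1
add k: [j, k] len 2
add k (repeat k, move left end past it): [k] len 1
add g: [k, g] len 2
add j: [k, g, j] len 3
Longest all-distinct length: 3.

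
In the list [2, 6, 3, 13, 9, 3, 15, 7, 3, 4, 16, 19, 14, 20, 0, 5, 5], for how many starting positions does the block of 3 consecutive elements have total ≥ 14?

13

(2, 6, 3) → sum 11
(6, 3, 13) → sum 22  ≥ 14 ✓
(3, 13, 9) → sum 25  ≥ 14 ✓
(13, 9, 3) → sum 25  ≥ 14 ✓
(9, 3, 15) → sum 27  ≥ 14 ✓
(3, 15, 7) → sum 25  ≥ 14 ✓
(15, 7, 3) → sum 25  ≥ 14 ✓
(7, 3, 4) → sum 14  ≥ 14 ✓
(3, 4, 16) → sum 23  ≥ 14 ✓
(4, 16, 19) → sum 39  ≥ 14 ✓
(16, 19, 14) → sum 49  ≥ 14 ✓
(19, 14, 20) → sum 53  ≥ 14 ✓
(14, 20, 0) → sum 34  ≥ 14 ✓
(20, 0, 5) → sum 25  ≥ 14 ✓
(0, 5, 5) → sum 10
13 windows satisfy the condition.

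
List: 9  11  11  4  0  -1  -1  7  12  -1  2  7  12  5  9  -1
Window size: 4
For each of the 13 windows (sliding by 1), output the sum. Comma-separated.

35, 26, 14, 2, 5, 17, 17, 20, 20, 20, 26, 33, 25

9 11 11 4 → sum 35
11 11 4 0 → sum 26
11 4 0 -1 → sum 14
4 0 -1 -1 → sum 2
0 -1 -1 7 → sum 5
-1 -1 7 12 → sum 17
-1 7 12 -1 → sum 17
7 12 -1 2 → sum 20
12 -1 2 7 → sum 20
-1 2 7 12 → sum 20
2 7 12 5 → sum 26
7 12 5 9 → sum 33
12 5 9 -1 → sum 25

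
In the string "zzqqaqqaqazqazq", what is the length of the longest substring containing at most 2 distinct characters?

8

add z: window [z] (1 distinct), len 1
add z: window [z, z] (1 distinct), len 2
add q: window [z, z, q] (2 distinct), len 3
add q: window [z, z, q, q] (2 distinct), len 4
add a: window [q, q, a] (2 distinct), len 3
add q: window [q, q, a, q] (2 distinct), len 4
add q: window [q, q, a, q, q] (2 distinct), len 5
add a: window [q, q, a, q, q, a] (2 distinct), len 6
add q: window [q, q, a, q, q, a, q] (2 distinct), len 7
add a: window [q, q, a, q, q, a, q, a] (2 distinct), len 8
add z: window [a, z] (2 distinct), len 2
add q: window [z, q] (2 distinct), len 2
add a: window [q, a] (2 distinct), len 2
add z: window [a, z] (2 distinct), len 2
add q: window [z, q] (2 distinct), len 2
Longest length with ≤2 distinct: 8.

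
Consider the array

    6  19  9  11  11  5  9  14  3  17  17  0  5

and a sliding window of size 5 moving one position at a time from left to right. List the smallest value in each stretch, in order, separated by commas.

(6, 19, 9, 11, 11) → min 6
(19, 9, 11, 11, 5) → min 5
(9, 11, 11, 5, 9) → min 5
(11, 11, 5, 9, 14) → min 5
(11, 5, 9, 14, 3) → min 3
(5, 9, 14, 3, 17) → min 3
(9, 14, 3, 17, 17) → min 3
(14, 3, 17, 17, 0) → min 0
(3, 17, 17, 0, 5) → min 0

6, 5, 5, 5, 3, 3, 3, 0, 0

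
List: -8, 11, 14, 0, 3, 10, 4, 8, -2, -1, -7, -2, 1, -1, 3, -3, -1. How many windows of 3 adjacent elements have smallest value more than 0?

2

[-8, 11, 14] → min -8
[11, 14, 0] → min 0
[14, 0, 3] → min 0
[0, 3, 10] → min 0
[3, 10, 4] → min 3  > 0 ✓
[10, 4, 8] → min 4  > 0 ✓
[4, 8, -2] → min -2
[8, -2, -1] → min -2
[-2, -1, -7] → min -7
[-1, -7, -2] → min -7
[-7, -2, 1] → min -7
[-2, 1, -1] → min -2
[1, -1, 3] → min -1
[-1, 3, -3] → min -3
[3, -3, -1] → min -3
2 windows satisfy the condition.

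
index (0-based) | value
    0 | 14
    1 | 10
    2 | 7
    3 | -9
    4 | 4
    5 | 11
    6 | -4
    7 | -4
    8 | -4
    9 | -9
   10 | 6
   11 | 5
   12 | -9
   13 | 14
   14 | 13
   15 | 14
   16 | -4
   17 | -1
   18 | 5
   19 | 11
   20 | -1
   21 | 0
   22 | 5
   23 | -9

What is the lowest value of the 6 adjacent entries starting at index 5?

Elements at indices 5..10: 11, -4, -4, -4, -9, 6
min(11, -4, -4, -4, -9, 6) = -9

-9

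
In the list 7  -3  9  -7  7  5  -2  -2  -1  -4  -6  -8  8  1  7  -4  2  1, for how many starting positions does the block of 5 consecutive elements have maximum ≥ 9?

3

(7, -3, 9, -7, 7) → max 9  ≥ 9 ✓
(-3, 9, -7, 7, 5) → max 9  ≥ 9 ✓
(9, -7, 7, 5, -2) → max 9  ≥ 9 ✓
(-7, 7, 5, -2, -2) → max 7
(7, 5, -2, -2, -1) → max 7
(5, -2, -2, -1, -4) → max 5
(-2, -2, -1, -4, -6) → max -1
(-2, -1, -4, -6, -8) → max -1
(-1, -4, -6, -8, 8) → max 8
(-4, -6, -8, 8, 1) → max 8
(-6, -8, 8, 1, 7) → max 8
(-8, 8, 1, 7, -4) → max 8
(8, 1, 7, -4, 2) → max 8
(1, 7, -4, 2, 1) → max 7
3 windows satisfy the condition.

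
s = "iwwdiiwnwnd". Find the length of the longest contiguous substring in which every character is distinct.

add i: [i] len 1
add w: [i, w] len 2
add w (repeat w, move left end past it): [w] len 1
add d: [w, d] len 2
add i: [w, d, i] len 3
add i (repeat i, move left end past it): [i] len 1
add w: [i, w] len 2
add n: [i, w, n] len 3
add w (repeat w, move left end past it): [n, w] len 2
add n (repeat n, move left end past it): [w, n] len 2
add d: [w, n, d] len 3
Longest all-distinct length: 3.

3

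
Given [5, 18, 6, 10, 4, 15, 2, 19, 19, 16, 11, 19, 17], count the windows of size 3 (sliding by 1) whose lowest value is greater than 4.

(5, 18, 6) → min 5  > 4 ✓
(18, 6, 10) → min 6  > 4 ✓
(6, 10, 4) → min 4
(10, 4, 15) → min 4
(4, 15, 2) → min 2
(15, 2, 19) → min 2
(2, 19, 19) → min 2
(19, 19, 16) → min 16  > 4 ✓
(19, 16, 11) → min 11  > 4 ✓
(16, 11, 19) → min 11  > 4 ✓
(11, 19, 17) → min 11  > 4 ✓
6 windows satisfy the condition.

6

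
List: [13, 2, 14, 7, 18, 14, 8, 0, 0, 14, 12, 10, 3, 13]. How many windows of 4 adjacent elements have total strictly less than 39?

13 2 14 7 → sum 36  < 39 ✓
2 14 7 18 → sum 41
14 7 18 14 → sum 53
7 18 14 8 → sum 47
18 14 8 0 → sum 40
14 8 0 0 → sum 22  < 39 ✓
8 0 0 14 → sum 22  < 39 ✓
0 0 14 12 → sum 26  < 39 ✓
0 14 12 10 → sum 36  < 39 ✓
14 12 10 3 → sum 39
12 10 3 13 → sum 38  < 39 ✓
6 windows satisfy the condition.

6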